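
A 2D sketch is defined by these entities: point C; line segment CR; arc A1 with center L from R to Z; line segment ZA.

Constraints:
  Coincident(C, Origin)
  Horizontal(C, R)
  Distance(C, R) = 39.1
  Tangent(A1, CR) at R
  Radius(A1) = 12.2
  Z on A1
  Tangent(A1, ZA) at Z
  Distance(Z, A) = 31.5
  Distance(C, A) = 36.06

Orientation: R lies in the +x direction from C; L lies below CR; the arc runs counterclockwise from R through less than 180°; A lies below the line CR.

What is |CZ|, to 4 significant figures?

29.14

Checks: ∠(LR, RC) = 90.00° ✓; |LR| = 12.20 ✓; |LZ| = 12.20 ✓; ∠(LZ, ZA) = 90.00° ✓; |ZA| = 31.50 ✓; |CA| = 36.06 ✓.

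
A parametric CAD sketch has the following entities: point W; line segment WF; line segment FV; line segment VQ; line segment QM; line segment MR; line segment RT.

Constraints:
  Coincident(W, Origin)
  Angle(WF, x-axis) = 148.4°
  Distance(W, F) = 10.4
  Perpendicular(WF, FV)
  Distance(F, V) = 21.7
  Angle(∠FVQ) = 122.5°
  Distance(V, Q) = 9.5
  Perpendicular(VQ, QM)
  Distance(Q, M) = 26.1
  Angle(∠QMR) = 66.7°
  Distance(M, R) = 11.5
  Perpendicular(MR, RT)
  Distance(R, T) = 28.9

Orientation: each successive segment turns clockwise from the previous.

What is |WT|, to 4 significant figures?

31.78

W is at the origin; WF runs at 148.4° with length 10.4, so F = (-8.858, 5.449). WF is perpendicular to FV, so FV runs at 58.40°; with |FV| = 21.7, V = (2.513, 23.93). ∠FVQ = 122.5° gives VQ at 0.9000° from the x-axis; with |VQ| = 9.5, Q = (12.01, 24.08). The perpendicularity gives QM at right angles to VQ, so QM runs at -89.10°; with |QM| = 26.1, M = (12.42, -2.016). ∠QMR = 66.7° gives MR at 157.6° from the x-axis; with |MR| = 11.5, R = (1.789, 2.367). The perpendicularity gives RT at right angles to MR, so RT runs at 67.60°; with |RT| = 28.9, T = (12.80, 29.09). Then |WT| = |T − W| = 31.78.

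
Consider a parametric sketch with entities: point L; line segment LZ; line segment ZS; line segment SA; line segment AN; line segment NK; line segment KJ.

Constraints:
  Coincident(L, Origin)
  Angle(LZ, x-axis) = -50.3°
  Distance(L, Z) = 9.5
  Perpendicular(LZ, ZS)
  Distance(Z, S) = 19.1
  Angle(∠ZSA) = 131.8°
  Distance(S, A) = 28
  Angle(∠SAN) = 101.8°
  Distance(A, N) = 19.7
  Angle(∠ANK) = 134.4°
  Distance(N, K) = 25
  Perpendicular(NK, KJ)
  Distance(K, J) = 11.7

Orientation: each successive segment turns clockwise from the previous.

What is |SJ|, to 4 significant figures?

34.58

∠ANK = 134.4° gives NK at 47.70° from the x-axis; with |NK| = 25.0, K = (-20.63, 22.79). The perpendicularity gives KJ at right angles to NK, so KJ runs at -42.30°; with |KJ| = 11.7, J = (-11.97, 14.91). Then |SJ| = |J − S| = 34.58.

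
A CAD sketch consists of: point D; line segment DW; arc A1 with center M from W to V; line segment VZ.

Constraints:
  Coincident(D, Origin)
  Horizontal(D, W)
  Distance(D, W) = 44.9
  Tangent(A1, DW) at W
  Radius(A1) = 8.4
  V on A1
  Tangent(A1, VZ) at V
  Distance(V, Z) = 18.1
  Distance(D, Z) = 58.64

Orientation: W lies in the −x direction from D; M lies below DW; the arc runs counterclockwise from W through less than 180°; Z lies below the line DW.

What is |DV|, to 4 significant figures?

54.03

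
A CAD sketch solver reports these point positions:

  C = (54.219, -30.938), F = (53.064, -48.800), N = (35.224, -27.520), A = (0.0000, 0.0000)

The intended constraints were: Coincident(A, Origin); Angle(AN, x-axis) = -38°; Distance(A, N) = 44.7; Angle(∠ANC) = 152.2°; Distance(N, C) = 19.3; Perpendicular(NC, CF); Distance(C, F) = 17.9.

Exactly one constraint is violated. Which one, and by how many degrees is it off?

Perpendicular(NC, CF) — off by 6.50°.

A = (0.00, 0.00) ✓; AN at -38.00° ✓; |AN| = 44.70 ✓; ∠ANC = 152.2° ✓; |NC| = 19.30 ✓; ∠(NC, CF) = 83.50° ✗; |CF| = 17.90 ✓.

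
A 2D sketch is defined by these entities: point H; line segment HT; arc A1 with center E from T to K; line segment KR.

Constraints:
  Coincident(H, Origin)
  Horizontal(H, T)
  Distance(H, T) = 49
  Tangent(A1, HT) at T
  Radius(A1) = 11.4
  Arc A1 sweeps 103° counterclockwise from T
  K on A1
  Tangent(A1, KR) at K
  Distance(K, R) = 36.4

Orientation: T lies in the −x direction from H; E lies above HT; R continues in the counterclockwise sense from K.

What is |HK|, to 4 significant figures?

40.38

H is at the origin; H and T share the same y with |HT| = 49.0 and T on the −x side, so T = (-49.00, 0.000). Tangency of A1 to HT means the radius ET is perpendicular to HT, so E = T + (0, 11.4) = (-49.00, 11.40). On A1, T sits at bearing -90° from E; a 103° counterclockwise sweep puts K at bearing 13°, so K = E + 11.4·(cos 13°, sin 13°) = (-37.89, 13.96). Then |HK| = |K − H| = 40.38.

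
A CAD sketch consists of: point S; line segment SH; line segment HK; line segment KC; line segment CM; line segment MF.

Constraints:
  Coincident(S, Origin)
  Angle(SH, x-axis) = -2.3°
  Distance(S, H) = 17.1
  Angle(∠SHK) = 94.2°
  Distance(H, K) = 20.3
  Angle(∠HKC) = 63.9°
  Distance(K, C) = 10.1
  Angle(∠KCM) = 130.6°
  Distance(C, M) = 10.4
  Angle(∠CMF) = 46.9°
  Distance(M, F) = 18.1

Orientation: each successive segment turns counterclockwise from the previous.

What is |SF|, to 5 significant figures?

26.441

∠KCM = 130.6° gives CM at -111.00° from the x-axis; with |CM| = 10.4, M = (6.1424, 6.3860). ∠CMF = 46.9° gives MF at 22.100° from the x-axis; with |MF| = 18.1, F = (22.913, 13.196). Then |SF| = |F − S| = 26.441.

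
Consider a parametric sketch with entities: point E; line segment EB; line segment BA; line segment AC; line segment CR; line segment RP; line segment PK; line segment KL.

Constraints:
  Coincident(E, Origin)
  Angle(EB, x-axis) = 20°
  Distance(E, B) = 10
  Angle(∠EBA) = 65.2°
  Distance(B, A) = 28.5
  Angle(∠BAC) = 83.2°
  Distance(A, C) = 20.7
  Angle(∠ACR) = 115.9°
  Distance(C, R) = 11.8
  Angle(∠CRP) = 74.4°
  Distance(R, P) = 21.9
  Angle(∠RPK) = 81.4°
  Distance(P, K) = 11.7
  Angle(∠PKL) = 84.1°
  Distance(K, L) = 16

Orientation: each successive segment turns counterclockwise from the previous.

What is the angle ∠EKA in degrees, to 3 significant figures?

147°

E is at the origin; EB runs at 20.0° with length 10.0, so B = (9.40, 3.42). ∠EBA = 65.2° gives BA at 135° from the x-axis; with |BA| = 28.5, A = (-10.7, 23.6). ∠BAC = 83.2° gives AC at -128° from the x-axis; with |AC| = 20.7, C = (-23.5, 7.42). ∠ACR = 115.9° gives CR at -64.3° from the x-axis; with |CR| = 11.8, R = (-18.4, -3.21). ∠CRP = 74.4° gives RP at 41.3° from the x-axis; with |RP| = 21.9, P = (-1.97, 11.2). ∠RPK = 81.4° gives PK at 140° from the x-axis; with |PK| = 11.7, K = (-10.9, 18.8). Then cos ∠EKA = KE·KA / (|KE||KA|), giving 147°.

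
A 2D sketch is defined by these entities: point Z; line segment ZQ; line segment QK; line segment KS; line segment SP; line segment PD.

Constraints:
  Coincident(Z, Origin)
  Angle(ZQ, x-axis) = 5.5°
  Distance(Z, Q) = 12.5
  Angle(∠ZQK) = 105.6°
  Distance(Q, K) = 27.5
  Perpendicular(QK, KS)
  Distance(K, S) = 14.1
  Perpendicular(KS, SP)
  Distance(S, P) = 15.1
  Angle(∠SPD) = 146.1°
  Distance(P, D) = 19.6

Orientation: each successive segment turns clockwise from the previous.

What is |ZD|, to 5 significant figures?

8.8858

Z is at the origin; ZQ runs at 5.5° with length 12.5, so Q = (12.442, 1.1981). ∠ZQK = 105.6° gives QK at -68.900° from the x-axis; with |QK| = 27.5, K = (22.342, -24.458). QK ⟂ KS, so KS runs at -158.90°; with |KS| = 14.1, S = (9.1877, -29.534). KS ⟂ SP, so SP runs at 111.10°; with |SP| = 15.1, P = (3.7518, -15.447). ∠SPD = 146.1° gives PD at 77.200° from the x-axis; with |PD| = 19.6, D = (8.0941, 3.6664). Then |ZD| = |D − Z| = 8.8858.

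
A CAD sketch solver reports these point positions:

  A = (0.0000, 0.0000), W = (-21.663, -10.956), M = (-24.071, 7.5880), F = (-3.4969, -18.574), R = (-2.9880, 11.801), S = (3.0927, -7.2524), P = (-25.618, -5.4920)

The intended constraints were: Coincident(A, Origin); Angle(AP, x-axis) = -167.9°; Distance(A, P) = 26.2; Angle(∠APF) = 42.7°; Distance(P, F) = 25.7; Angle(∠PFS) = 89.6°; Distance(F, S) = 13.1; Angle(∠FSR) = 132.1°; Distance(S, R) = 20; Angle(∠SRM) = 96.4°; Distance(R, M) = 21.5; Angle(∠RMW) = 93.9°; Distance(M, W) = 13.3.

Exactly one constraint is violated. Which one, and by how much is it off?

Distance(M, W) = 13.3 — off by 5.40.

A = (0.00, 0.00) ✓; AP at -167.9° ✓; |AP| = 26.20 ✓; ∠APF = 42.70° ✓; |PF| = 25.70 ✓; ∠PFS = 89.60° ✓; |FS| = 13.10 ✓; ∠FSR = 132.1° ✓; |SR| = 20.00 ✓; ∠SRM = 96.40° ✓; |RM| = 21.50 ✓; ∠RMW = 93.90° ✓; |MW| = 18.70 ✗.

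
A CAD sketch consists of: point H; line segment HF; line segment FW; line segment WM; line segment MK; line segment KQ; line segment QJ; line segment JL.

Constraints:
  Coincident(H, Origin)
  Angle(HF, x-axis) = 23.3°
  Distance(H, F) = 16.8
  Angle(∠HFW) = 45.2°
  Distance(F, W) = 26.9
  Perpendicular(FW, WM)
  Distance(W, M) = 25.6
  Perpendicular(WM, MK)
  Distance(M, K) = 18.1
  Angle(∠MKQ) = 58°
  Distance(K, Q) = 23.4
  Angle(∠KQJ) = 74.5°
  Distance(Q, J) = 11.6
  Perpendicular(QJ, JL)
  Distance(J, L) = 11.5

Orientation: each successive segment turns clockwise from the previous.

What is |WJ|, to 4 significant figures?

14.47

H is at the origin; HF runs at 23.3° with length 16.8, so F = (15.43, 6.645). ∠HFW = 45.2° gives FW at -111.5° from the x-axis; with |FW| = 26.9, W = (5.571, -18.38). FW ⟂ WM, so WM runs at 158.5°; with |WM| = 25.6, M = (-18.25, -9.001). The perpendicularity gives MK at right angles to WM, so MK runs at 68.50°; with |MK| = 18.1, K = (-11.61, 7.840). ∠MKQ = 58.0° gives KQ at -53.50° from the x-axis; with |KQ| = 23.4, Q = (2.305, -10.97). ∠KQJ = 74.5° gives QJ at -159.0° from the x-axis; with |QJ| = 11.6, J = (-8.525, -15.13). Then |WJ| = |J − W| = 14.47.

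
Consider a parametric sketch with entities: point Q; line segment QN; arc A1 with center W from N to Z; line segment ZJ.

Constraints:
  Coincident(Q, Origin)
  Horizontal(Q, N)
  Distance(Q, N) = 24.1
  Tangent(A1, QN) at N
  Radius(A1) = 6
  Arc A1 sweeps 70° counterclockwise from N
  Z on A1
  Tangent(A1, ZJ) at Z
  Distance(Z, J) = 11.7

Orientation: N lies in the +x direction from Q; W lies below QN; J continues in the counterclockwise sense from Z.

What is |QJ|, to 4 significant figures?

20.79

Q is at the origin; QN is horizontal with |QN| = 24.1 and N on the +x side, so N = (24.10, 0.000). The tangent condition forces WN to be normal to QN, so W = N + (0, -6) = (24.10, -6.000). On A1, N sits at bearing 90° from W; a 70° counterclockwise sweep puts Z at bearing 160°, so Z = W + 6.0·(cos 160°, sin 160°) = (18.46, -3.948). Since A1 is tangent to ZJ there, WZ ⟂ ZJ, so ZJ runs along (−sin 160°, cos 160°); with |ZJ| = 11.7, J = (14.46, -14.94). Then |QJ| = |J − Q| = 20.79.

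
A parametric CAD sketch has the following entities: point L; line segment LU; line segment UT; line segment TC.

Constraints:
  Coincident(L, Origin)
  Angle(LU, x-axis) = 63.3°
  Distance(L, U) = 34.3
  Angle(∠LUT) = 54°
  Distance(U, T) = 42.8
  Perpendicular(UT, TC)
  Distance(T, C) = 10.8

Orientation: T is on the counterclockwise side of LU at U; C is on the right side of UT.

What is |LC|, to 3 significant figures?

44.7

L is at the origin; LU runs at 63.3° with length 34.3, so U = 34.3·(cos 63.3°, sin 63.3°) = (15.4, 30.6). ∠LUT = 54.0°, so UT runs at 63.3° + (180° − 54.0°) = 189° from the x-axis; with |UT| = 42.8, T = U + 42.8·(cos 189°, sin 189°) = (-26.8, 23.7). UT is perpendicular to TC; with |TC| = 10.8 on the right of UT, C = T + 10.8·(-0.162, 0.987) = (-28.6, 34.4). Then |LC| = |C − L| = 44.7.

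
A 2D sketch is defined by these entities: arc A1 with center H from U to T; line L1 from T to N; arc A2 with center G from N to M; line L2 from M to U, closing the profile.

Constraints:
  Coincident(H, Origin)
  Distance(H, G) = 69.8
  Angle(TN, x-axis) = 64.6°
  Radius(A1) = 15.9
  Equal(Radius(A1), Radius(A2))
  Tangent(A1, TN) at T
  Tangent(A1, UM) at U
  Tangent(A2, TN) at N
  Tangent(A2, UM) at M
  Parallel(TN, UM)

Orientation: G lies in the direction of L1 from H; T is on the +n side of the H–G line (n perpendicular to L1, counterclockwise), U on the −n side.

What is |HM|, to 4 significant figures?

71.59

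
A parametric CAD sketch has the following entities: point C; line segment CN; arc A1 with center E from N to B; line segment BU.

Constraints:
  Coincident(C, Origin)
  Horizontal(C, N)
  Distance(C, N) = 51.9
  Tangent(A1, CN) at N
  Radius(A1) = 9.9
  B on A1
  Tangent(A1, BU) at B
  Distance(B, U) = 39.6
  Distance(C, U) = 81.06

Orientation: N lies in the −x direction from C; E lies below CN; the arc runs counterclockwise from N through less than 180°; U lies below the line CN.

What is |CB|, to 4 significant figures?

62.44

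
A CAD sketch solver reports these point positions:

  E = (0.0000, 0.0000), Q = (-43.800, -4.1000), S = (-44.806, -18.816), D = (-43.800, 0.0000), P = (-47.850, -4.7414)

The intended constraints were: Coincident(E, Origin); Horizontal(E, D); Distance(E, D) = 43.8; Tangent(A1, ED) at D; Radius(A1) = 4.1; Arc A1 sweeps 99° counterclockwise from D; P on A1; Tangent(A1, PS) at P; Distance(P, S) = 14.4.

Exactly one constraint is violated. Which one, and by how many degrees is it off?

Tangent(A1, PS) at P — off by 3.20°.

E = (0.00, 0.00) ✓; E.y = 0.00, D.y = 0.00 ✓; |ED| = 43.80 ✓; ∠(QD, DE) = 90.00° ✓; |QD| = 4.100 ✓; bearing(Q→P) − bearing(Q→D) = 99.00° ✓; |QP| = 4.100 ✓; ∠(QP, PS) = 86.80° ✗; |PS| = 14.40 ✓.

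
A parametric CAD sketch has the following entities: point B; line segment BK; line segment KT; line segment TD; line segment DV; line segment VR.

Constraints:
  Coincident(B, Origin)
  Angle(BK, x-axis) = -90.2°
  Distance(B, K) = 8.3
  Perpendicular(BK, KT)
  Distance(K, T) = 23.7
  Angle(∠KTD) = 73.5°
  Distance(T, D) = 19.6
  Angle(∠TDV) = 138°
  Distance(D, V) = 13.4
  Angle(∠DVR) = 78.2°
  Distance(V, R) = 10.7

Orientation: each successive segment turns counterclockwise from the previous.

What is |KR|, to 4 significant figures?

16.02

B is at the origin; BK runs at -90.2° with length 8.3, so K = (-0.02897, -8.300). BK is perpendicular to KT, so KT runs at -0.2000°; with |KT| = 23.7, T = (23.67, -8.383). ∠KTD = 73.5° gives TD at 106.3° from the x-axis; with |TD| = 19.6, D = (18.17, 10.43). ∠TDV = 138.0° gives DV at 148.3° from the x-axis; with |DV| = 13.4, V = (6.769, 17.47). ∠DVR = 78.2° gives VR at -109.9° from the x-axis; with |VR| = 10.7, R = (3.127, 7.410). Then |KR| = |R − K| = 16.02.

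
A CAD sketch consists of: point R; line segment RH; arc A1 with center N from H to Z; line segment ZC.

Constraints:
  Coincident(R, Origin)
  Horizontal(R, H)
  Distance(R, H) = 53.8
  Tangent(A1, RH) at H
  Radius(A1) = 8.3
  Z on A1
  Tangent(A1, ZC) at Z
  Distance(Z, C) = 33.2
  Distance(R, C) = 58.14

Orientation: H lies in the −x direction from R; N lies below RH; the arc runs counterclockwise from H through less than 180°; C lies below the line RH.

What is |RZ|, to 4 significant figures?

62.02

Checks: R = (0.00, 0.00) ✓; |NZ| = 8.300 ✓; ∠(NZ, ZC) = 90.00° ✓; |ZC| = 33.20 ✓; |RC| = 58.14 ✓.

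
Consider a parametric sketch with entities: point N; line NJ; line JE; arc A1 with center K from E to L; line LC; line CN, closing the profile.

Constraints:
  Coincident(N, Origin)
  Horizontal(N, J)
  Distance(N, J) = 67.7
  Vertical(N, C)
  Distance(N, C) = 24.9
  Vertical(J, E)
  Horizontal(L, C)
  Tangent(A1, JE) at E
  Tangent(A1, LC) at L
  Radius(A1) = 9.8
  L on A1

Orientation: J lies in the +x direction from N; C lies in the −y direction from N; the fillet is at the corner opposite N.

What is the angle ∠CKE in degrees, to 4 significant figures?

170.4°

The virtual corner opposite N is at (67.70, -24.90). Tangency of A1 to JE means the radius KE is perpendicular to JE and tangency of A1 to LC means the radius KL is perpendicular to LC, with radius 9.8, so the center K sits 9.8 in from both sides at K = (57.90, -15.10). That places the tangent points at E = (67.70, -15.10) on JE and L = (57.90, -24.90) on LC. Then cos ∠CKE = KC·KE / (|KC||KE|), giving 170.4°.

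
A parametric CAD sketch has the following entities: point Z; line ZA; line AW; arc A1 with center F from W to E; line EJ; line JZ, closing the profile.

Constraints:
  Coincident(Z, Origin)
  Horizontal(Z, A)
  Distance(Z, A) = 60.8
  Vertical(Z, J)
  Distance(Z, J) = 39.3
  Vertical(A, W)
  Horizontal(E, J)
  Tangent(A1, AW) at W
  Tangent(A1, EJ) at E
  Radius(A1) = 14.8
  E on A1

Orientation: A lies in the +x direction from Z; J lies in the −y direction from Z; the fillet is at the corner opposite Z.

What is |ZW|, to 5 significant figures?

65.551

Z is at the origin; ZA is horizontal with |ZA| = 60.8 and A on the +x side, so A = (60.800, 0.0000). Z and J share the same x with |ZJ| = 39.3 and J on the −y side, so J = (0.0000, -39.300). The virtual corner opposite Z is at (60.800, -39.300). The tangent condition forces FW to be normal to AW and the tangent condition forces FE to be normal to EJ, with radius 14.8, so the center F sits 14.8 in from both sides at F = (46.000, -24.500). That places the tangent points at W = (60.800, -24.500) on AW and E = (46.000, -39.300) on EJ. Then |ZW| = |W − Z| = 65.551.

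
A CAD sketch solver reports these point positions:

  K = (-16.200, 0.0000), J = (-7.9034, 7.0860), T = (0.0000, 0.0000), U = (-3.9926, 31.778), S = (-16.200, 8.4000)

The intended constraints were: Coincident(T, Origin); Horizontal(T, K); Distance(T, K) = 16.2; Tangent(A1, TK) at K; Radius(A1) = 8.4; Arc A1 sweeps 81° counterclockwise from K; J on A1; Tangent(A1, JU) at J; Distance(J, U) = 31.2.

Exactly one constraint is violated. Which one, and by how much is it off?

Distance(J, U) = 31.2 — off by 6.20.

T = (0.00, 0.00) ✓; T.y = 0.00, K.y = 0.00 ✓; |TK| = 16.20 ✓; ∠(SK, KT) = 90.00° ✓; |SK| = 8.400 ✓; bearing(S→J) − bearing(S→K) = 81.00° ✓; |SJ| = 8.400 ✓; ∠(SJ, JU) = 90.00° ✓; |JU| = 25.00 ✗.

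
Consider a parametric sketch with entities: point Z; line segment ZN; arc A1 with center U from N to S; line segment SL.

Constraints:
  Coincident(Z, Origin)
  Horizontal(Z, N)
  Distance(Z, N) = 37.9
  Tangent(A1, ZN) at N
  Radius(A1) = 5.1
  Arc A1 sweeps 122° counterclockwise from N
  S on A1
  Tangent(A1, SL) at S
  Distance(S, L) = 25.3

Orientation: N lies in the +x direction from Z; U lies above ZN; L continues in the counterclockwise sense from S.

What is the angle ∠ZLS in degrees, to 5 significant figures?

76.566°

Z is at the origin; Z and N share the same y with |ZN| = 37.9 and N on the +x side, so N = (37.900, 0.0000). The tangent condition forces UN to be normal to ZN, so U = N + (0, 5.1) = (37.900, 5.1000). On A1, N sits at bearing -90° from U; a 122° counterclockwise sweep puts S at bearing 32°, so S = U + 5.1·(cos 32°, sin 32°) = (42.225, 7.8026). Tangency of A1 to SL means the radius US is perpendicular to SL, so SL runs along (−sin 32°, cos 32°); with |SL| = 25.3, L = (28.818, 29.258). Then cos ∠ZLS = LZ·LS / (|LZ||LS|), giving 76.566°.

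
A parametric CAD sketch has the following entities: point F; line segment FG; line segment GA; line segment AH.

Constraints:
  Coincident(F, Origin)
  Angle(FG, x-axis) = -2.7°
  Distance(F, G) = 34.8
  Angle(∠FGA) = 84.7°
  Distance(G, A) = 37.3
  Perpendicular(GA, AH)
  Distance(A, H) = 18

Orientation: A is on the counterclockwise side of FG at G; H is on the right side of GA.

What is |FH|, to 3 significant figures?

62.7

∠FGA = 84.7°, so GA runs at -2.7° + (180° − 84.7°) = 92.6° from the x-axis; with |GA| = 37.3, A = G + 37.3·(cos 92.6°, sin 92.6°) = (33.1, 35.6). GA ⟂ AH; with |AH| = 18.0 on the right of GA, H = A + 18.0·(0.999, 0.0454) = (51.1, 36.4). Then |FH| = |H − F| = 62.7.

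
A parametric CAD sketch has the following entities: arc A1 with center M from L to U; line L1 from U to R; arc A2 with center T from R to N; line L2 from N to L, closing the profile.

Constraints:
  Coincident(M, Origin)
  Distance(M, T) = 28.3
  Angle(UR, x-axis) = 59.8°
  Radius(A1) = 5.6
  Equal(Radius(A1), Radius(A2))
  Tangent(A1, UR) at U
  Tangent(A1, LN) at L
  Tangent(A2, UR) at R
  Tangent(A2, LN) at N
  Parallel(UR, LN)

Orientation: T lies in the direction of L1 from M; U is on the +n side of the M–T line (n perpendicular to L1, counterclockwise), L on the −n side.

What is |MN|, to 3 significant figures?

28.8

The slot axis is L1's direction at 59.8°, so u = (cos 59.8°, sin 59.8°) = (0.503, 0.864) and n = (−sin 59.8°, cos 59.8°) = (-0.864, 0.503). M is at the origin and T lies 28.3 along u from M, so T = 28.3·u = (14.2, 24.5). Tangency of A1 to both parallel lines with radius 5.6 puts U and L at M ± 5.6·n: U = (-4.84, 2.82), L = (4.84, -2.82). Equal radii place R and N the same way about T: R = T + 5.6·n = (9.40, 27.3), N = T − 5.6·n = (19.1, 21.6). Then |MN| = |N − M| = 28.8.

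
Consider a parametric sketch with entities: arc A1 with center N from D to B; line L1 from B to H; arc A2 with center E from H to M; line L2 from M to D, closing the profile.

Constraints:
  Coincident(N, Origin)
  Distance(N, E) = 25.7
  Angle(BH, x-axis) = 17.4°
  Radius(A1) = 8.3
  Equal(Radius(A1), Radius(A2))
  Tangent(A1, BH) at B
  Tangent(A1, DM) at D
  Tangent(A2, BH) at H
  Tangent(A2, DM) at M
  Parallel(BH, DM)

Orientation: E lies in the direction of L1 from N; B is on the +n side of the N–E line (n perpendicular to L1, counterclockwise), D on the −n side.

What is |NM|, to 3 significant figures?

27.0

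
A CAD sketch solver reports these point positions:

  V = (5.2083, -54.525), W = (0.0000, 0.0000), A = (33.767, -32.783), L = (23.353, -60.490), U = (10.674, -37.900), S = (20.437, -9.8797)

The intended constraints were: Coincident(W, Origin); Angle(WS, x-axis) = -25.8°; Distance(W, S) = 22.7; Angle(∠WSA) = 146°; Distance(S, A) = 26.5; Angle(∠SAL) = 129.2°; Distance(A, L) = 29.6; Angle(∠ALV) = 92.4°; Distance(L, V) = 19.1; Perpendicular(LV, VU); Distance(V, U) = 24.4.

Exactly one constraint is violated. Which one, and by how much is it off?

Distance(V, U) = 24.4 — off by 6.90.

W = (0.00, 0.00) ✓; WS at -25.80° ✓; |WS| = 22.70 ✓; ∠WSA = 146.0° ✓; |SA| = 26.50 ✓; ∠SAL = 129.2° ✓; |AL| = 29.60 ✓; ∠ALV = 92.40° ✓; |LV| = 19.10 ✓; ∠(LV, VU) = 90.00° ✓; |VU| = 17.50 ✗.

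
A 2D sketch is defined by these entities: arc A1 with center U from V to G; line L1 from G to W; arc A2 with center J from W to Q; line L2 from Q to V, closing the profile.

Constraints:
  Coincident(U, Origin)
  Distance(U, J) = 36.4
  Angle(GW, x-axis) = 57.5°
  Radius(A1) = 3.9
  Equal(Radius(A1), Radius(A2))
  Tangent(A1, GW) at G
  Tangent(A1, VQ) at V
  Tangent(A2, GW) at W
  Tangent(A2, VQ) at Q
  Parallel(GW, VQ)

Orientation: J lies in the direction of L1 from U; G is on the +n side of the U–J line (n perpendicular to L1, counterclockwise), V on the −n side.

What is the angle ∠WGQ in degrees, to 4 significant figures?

12.09°

The slot axis is L1's direction at 57.5°, so u = (cos 57.5°, sin 57.5°) = (0.5373, 0.8434) and n = (−sin 57.5°, cos 57.5°) = (-0.8434, 0.5373). U is at the origin and J lies 36.4 along u from U, so J = 36.4·u = (19.56, 30.70). Tangency of A1 to both parallel lines with radius 3.9 puts G and V at U ± 3.9·n: G = (-3.289, 2.095), V = (3.289, -2.095). Equal radii place W and Q the same way about J: W = J + 3.9·n = (16.27, 32.79), Q = J − 3.9·n = (22.85, 28.60). Then cos ∠WGQ = GW·GQ / (|GW||GQ|), giving 12.09°.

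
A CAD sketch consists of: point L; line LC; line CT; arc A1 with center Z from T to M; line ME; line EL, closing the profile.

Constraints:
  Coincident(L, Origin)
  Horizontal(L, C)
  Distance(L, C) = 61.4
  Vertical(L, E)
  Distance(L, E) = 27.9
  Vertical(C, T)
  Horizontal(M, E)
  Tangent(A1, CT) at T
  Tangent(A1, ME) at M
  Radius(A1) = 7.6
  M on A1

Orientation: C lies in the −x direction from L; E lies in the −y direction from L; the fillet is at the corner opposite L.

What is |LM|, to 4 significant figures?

60.60

The virtual corner opposite L is at (-61.40, -27.90). Since A1 is tangent to CT there, ZT ⟂ CT and since A1 is tangent to ME there, ZM ⟂ ME, with radius 7.6, so the center Z sits 7.6 in from both sides at Z = (-53.80, -20.30). That places the tangent points at T = (-61.40, -20.30) on CT and M = (-53.80, -27.90) on ME. Then |LM| = |M − L| = 60.60.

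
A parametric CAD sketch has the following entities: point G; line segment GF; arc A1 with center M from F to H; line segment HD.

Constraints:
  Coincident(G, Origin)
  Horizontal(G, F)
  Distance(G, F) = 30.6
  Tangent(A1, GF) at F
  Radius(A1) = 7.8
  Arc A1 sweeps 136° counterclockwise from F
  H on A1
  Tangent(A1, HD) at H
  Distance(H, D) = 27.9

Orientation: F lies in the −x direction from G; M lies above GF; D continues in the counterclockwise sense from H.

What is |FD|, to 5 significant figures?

35.916

G is at the origin; GF is horizontal with |GF| = 30.6 and F on the −x side, so F = (-30.600, 0.0000). Since A1 is tangent to GF there, MF ⟂ GF, so M = F + (0, 7.8) = (-30.600, 7.8000). On A1, F sits at bearing -90° from M; a 136° counterclockwise sweep puts H at bearing 46°, so H = M + 7.8·(cos 46°, sin 46°) = (-25.182, 13.411). Since A1 is tangent to HD there, MH ⟂ HD, so HD runs along (−sin 46°, cos 46°); with |HD| = 27.9, D = (-45.251, 32.792). Then |FD| = |D − F| = 35.916.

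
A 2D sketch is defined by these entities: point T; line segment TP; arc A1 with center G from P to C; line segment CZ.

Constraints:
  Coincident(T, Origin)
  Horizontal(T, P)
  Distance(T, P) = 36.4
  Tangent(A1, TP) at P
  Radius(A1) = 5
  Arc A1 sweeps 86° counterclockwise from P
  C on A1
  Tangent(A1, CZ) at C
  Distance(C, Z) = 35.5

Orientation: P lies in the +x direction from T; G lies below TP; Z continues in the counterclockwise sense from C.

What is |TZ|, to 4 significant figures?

49.42

T is at the origin; T and P share the same y with |TP| = 36.4 and P on the +x side, so P = (36.40, 0.000). Since A1 is tangent to TP there, GP ⟂ TP, so G = P + (0, -5) = (36.40, -5.000). On A1, P sits at bearing 90° from G; an 86° counterclockwise sweep puts C at bearing 176°, so C = G + 5.0·(cos 176°, sin 176°) = (31.41, -4.651). Tangency of A1 to CZ means the radius GC is perpendicular to CZ, so CZ runs along (−sin 176°, cos 176°); with |CZ| = 35.5, Z = (28.94, -40.06). Then |TZ| = |Z − T| = 49.42.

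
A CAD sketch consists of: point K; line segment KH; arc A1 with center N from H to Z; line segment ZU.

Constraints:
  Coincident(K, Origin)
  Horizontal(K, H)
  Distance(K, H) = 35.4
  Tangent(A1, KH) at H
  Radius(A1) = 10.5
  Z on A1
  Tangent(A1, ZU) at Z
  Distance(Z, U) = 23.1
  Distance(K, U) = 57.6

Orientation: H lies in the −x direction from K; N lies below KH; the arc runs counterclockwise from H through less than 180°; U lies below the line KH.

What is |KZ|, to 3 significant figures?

46.9

Checks: |NZ| = 10.50 ✓; ∠(NZ, ZU) = 90.00° ✓; |ZU| = 23.10 ✓; |KU| = 57.60 ✓.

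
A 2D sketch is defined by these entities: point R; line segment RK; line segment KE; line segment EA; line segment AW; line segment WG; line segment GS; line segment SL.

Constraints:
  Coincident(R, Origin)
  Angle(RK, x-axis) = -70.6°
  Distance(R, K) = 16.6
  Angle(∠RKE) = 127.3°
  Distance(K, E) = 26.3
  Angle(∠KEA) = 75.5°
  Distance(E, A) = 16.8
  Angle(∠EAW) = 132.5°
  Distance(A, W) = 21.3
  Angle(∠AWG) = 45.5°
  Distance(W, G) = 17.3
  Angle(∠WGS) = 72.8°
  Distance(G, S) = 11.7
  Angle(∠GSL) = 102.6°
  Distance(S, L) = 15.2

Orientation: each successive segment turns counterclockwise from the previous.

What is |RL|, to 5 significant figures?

28.305

∠WGS = 72.8° gives GS at 15.800° from the x-axis; with |GS| = 11.7, S = (27.549, -5.7836). ∠GSL = 102.6° gives SL at 93.200° from the x-axis; with |SL| = 15.2, L = (26.701, 9.3927). Then |RL| = |L − R| = 28.305.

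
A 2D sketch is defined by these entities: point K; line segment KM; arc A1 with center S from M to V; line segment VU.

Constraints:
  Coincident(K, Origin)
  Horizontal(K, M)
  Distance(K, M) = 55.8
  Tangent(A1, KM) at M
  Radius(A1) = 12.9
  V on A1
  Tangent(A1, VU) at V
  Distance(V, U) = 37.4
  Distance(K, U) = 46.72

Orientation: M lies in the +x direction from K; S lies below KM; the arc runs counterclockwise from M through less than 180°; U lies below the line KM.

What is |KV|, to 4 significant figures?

45.09

K is at the origin; KM is horizontal with |KM| = 55.8 and M on the +x side, so M = (55.80, 0.000). Tangency of A1 to KM means the radius SM is perpendicular to KM, so S = M + (0, -12.9) = (55.80, -12.90). Since SV ⟂ VU (tangency), |SU| = √(12.9² + 37.4²) = 39.56 regardless of where V sits on A1. So U lies on both circle(K, 46.72) and circle(S, 39.56); the below-KM intersection is U = (25.94, -38.86). V is the foot of the tangent from U: V = (44.62, -6.456).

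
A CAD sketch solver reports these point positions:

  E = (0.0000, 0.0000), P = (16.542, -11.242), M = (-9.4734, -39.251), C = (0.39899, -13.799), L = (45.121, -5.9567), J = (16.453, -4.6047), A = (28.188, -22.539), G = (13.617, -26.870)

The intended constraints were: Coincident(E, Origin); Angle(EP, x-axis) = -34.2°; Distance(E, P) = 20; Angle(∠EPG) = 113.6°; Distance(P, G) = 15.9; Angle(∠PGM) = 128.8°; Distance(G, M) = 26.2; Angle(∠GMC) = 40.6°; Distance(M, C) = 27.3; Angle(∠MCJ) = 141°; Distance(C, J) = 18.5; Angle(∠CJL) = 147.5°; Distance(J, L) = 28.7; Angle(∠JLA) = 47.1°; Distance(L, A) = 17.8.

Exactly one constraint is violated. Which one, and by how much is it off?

Distance(L, A) = 17.8 — off by 5.90.

E = (0.00, 0.00) ✓; EP at -34.20° ✓; |EP| = 20.00 ✓; ∠EPG = 113.6° ✓; |PG| = 15.90 ✓; ∠PGM = 128.8° ✓; |GM| = 26.20 ✓; ∠GMC = 40.60° ✓; |MC| = 27.30 ✓; ∠MCJ = 141.0° ✓; |CJ| = 18.50 ✓; ∠CJL = 147.5° ✓; |JL| = 28.70 ✓; ∠JLA = 47.10° ✓; |LA| = 23.70 ✗.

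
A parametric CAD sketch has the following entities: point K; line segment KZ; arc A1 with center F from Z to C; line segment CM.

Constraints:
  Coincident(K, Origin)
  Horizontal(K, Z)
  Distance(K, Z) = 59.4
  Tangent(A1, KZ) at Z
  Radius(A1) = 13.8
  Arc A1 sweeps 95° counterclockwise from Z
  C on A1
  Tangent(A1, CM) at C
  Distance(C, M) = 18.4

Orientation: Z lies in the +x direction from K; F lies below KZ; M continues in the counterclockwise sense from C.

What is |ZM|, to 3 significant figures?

35.5

K is at the origin; K and Z share the same y with |KZ| = 59.4 and Z on the +x side, so Z = (59.4, 0.00). The tangent condition forces FZ to be normal to KZ, so F = Z + (0, -13.8) = (59.4, -13.8). On A1, Z sits at bearing 90° from F; a 95° counterclockwise sweep puts C at bearing 185°, so C = F + 13.8·(cos 185°, sin 185°) = (45.7, -15.0). Since A1 is tangent to CM there, FC ⟂ CM, so CM runs along (−sin 185°, cos 185°); with |CM| = 18.4, M = (47.3, -33.3). Then |ZM| = |M − Z| = 35.5.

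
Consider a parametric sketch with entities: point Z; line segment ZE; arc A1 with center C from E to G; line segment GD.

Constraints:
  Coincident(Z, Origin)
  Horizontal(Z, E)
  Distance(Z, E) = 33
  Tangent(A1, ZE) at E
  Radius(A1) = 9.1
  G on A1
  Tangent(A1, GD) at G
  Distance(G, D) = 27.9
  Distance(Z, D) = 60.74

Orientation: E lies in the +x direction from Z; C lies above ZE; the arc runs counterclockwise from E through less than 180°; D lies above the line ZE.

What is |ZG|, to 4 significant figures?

41.82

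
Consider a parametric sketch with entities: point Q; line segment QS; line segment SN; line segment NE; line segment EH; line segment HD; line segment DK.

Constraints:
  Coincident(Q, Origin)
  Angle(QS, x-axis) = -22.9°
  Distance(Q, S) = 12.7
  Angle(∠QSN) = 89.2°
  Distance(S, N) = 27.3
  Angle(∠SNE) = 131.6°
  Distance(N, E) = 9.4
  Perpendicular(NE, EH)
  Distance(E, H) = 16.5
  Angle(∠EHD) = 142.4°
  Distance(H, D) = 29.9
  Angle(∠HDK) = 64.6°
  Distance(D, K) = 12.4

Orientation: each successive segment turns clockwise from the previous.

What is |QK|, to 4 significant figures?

5.977

Q is at the origin; QS runs at -22.9° with length 12.7, so S = (11.70, -4.942). ∠QSN = 89.2° gives SN at -113.7° from the x-axis; with |SN| = 27.3, N = (0.7259, -29.94). ∠SNE = 131.6° gives NE at -162.1° from the x-axis; with |NE| = 9.4, E = (-8.219, -32.83). NE is perpendicular to EH, so EH runs at 107.9°; with |EH| = 16.5, H = (-13.29, -17.13). ∠EHD = 142.4° gives HD at 70.30° from the x-axis; with |HD| = 29.9, D = (-3.211, 11.02). ∠HDK = 64.6° gives DK at -45.10° from the x-axis; with |DK| = 12.4, K = (5.541, 2.239). Then |QK| = |K − Q| = 5.977.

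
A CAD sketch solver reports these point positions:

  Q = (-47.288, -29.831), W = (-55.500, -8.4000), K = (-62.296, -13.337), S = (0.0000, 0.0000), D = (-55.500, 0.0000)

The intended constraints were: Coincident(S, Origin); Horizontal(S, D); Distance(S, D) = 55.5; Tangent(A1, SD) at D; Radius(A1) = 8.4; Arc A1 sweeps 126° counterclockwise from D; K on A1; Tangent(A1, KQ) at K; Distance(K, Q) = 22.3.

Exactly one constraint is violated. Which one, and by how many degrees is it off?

Tangent(A1, KQ) at K — off by 6.30°.

S = (0.00, 0.00) ✓; S.y = 0.00, D.y = 0.00 ✓; |SD| = 55.50 ✓; ∠(WD, DS) = 90.00° ✓; |WD| = 8.400 ✓; bearing(W→K) − bearing(W→D) = 126.0° ✓; |WK| = 8.400 ✓; ∠(WK, KQ) = 83.70° ✗; |KQ| = 22.30 ✓.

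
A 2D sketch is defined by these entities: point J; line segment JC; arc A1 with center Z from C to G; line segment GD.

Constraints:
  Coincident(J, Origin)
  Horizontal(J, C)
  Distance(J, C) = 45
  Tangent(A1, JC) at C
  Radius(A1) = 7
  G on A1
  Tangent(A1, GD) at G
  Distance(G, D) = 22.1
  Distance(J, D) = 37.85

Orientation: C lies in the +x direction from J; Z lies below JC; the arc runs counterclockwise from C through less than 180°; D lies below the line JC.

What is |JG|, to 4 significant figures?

38.87

Checks: |JC| = 45.00 ✓; |ZG| = 7.000 ✓; ∠(ZG, GD) = 90.00° ✓; |GD| = 22.10 ✓; |JD| = 37.85 ✓.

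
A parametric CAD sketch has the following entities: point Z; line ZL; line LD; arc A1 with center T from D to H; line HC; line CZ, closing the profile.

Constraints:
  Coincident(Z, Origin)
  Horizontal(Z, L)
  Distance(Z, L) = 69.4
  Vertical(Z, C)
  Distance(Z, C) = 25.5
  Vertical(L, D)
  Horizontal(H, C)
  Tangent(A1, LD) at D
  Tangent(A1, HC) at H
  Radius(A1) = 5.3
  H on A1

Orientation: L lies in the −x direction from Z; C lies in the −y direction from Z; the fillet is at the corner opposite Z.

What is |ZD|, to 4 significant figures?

72.28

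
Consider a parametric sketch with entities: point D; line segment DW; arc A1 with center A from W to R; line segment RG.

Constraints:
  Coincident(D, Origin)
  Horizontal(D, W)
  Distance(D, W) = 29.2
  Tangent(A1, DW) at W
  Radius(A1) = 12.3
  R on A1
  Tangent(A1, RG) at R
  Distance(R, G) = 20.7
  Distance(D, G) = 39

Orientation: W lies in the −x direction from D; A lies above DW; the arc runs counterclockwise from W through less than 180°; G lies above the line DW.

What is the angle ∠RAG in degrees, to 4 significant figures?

59.28°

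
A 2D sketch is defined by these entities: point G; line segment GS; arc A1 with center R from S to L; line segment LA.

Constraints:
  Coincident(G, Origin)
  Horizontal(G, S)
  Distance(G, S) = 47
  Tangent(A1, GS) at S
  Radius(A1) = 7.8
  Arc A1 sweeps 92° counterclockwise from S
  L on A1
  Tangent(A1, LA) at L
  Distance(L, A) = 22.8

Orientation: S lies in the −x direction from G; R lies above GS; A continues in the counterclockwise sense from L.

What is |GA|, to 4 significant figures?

50.52

On A1, S sits at bearing -90° from R; a 92° counterclockwise sweep puts L at bearing 2°, so L = R + 7.8·(cos 2°, sin 2°) = (-39.20, 8.072). A1 meets LA tangentially, so RL is at right angles to LA, so LA runs along (−sin 2°, cos 2°); with |LA| = 22.8, A = (-40.00, 30.86). Then |GA| = |A − G| = 50.52.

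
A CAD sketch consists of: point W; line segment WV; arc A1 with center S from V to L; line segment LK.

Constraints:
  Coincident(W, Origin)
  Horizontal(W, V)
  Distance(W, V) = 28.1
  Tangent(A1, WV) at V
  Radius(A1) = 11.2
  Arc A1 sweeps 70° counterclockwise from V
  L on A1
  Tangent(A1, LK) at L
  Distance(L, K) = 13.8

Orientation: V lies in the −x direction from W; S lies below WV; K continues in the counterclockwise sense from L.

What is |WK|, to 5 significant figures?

47.878

W is at the origin; WV is horizontal with |WV| = 28.1 and V on the −x side, so V = (-28.100, 0.0000). Tangency of A1 to WV means the radius SV is perpendicular to WV, so S = V + (0, -11.2) = (-28.100, -11.200). On A1, V sits at bearing 90° from S; a 70° counterclockwise sweep puts L at bearing 160°, so L = S + 11.2·(cos 160°, sin 160°) = (-38.625, -7.3694). A1 meets LK tangentially, so SL is at right angles to LK, so LK runs along (−sin 160°, cos 160°); with |LK| = 13.8, K = (-43.344, -20.337). Then |WK| = |K − W| = 47.878.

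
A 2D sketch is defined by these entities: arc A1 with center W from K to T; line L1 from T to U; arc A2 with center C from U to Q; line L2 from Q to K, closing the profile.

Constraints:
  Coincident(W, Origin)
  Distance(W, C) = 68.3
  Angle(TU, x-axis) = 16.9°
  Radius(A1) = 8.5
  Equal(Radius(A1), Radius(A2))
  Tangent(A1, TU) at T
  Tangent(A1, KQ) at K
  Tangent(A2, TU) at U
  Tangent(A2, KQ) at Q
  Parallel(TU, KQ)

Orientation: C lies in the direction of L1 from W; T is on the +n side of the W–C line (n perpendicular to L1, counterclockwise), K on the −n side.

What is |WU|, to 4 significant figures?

68.83

The slot axis is L1's direction at 16.9°, so u = (cos 16.9°, sin 16.9°) = (0.9568, 0.2907) and n = (−sin 16.9°, cos 16.9°) = (-0.2907, 0.9568). W is at the origin and C lies 68.3 along u from W, so C = 68.3·u = (65.35, 19.85). Tangency of A1 to both parallel lines with radius 8.5 puts T and K at W ± 8.5·n: T = (-2.471, 8.133), K = (2.471, -8.133). Equal radii place U and Q the same way about C: U = C + 8.5·n = (62.88, 27.99), Q = C − 8.5·n = (67.82, 11.72). Then |WU| = |U − W| = 68.83.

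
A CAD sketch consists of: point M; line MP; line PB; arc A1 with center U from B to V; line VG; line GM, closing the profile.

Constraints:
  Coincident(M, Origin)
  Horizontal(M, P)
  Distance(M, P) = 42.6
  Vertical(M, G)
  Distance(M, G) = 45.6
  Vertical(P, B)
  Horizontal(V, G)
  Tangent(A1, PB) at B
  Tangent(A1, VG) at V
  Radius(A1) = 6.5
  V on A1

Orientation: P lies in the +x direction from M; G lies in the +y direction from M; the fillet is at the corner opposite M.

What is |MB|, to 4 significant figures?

57.82

M is at the origin; M and P share the same y with |MP| = 42.6 and P on the +x side, so P = (42.60, 0.000). MG is vertical with |MG| = 45.6 and G on the +y side, so G = (0.000, 45.60). The virtual corner opposite M is at (42.60, 45.60). A1 meets PB tangentially, so UB is at right angles to PB and the tangent condition forces UV to be normal to VG, with radius 6.5, so the center U sits 6.5 in from both sides at U = (36.10, 39.10). That places the tangent points at B = (42.60, 39.10) on PB and V = (36.10, 45.60) on VG. Then |MB| = |B − M| = 57.82.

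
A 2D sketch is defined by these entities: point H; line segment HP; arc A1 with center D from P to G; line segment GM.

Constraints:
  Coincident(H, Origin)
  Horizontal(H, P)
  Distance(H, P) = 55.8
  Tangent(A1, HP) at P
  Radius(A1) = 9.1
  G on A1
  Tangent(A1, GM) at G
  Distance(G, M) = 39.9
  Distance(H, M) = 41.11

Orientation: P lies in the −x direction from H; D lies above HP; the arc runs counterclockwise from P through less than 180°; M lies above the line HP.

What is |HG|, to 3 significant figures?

48.9

Checks: |DG| = 9.100 ✓; ∠(DG, GM) = 90.00° ✓; |GM| = 39.90 ✓; |HM| = 41.11 ✓.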